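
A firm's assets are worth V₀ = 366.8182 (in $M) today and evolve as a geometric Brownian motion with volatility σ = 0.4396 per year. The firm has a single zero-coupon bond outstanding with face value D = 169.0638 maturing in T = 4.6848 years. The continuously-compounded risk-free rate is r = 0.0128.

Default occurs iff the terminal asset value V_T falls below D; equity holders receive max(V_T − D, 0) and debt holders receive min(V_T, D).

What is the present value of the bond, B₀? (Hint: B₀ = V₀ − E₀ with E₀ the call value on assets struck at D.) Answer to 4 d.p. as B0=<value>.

d₁ = [ln(V₀/D) + (r + σ²/2)T] / (σ√T)
   = [ln(366.8182/169.0638) + (0.0128 + 0.5·0.4396²)·4.6848] / (0.4396·√4.6848)
   = [0.774590 + 0.512630] / 0.951488 = 1.352850
d₂ = d₁ − σ√T = 1.352850 − 0.951488 = 0.401362
N(d₁) = 0.911948,  N(d₂) = 0.655923,  e^(−rT) = 0.941797
E₀ = V₀·N(d₁) − D·e^(−rT)·N(d₂)
   = 366.8182·0.911948 − 169.0638·0.941797·0.655923 = 230.080614
B₀ = V₀ − E₀ = 366.8182 − 230.080614 = 136.737586

B0=136.7376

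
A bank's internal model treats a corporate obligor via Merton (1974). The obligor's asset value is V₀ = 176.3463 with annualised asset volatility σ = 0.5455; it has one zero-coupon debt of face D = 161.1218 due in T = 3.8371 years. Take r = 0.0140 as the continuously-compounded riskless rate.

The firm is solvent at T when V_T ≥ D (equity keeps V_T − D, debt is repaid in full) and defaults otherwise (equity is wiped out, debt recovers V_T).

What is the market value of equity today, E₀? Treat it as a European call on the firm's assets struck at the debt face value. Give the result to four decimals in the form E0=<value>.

d₁ = [ln(V₀/D) + (r + σ²/2)T] / (σ√T)
   = [ln(176.3463/161.1218) + (0.0140 + 0.5·0.5455²)·3.8371] / (0.5455·√3.8371)
   = [0.090289 + 0.624623] / 1.068554 = 0.669046
d₂ = d₁ − σ√T = 0.669046 − 1.068554 = -0.399507
N(d₁) = 0.748267,  N(d₂) = 0.344760,  e^(−rT) = 0.947698
E₀ = V₀·N(d₁) − D·e^(−rT)·N(d₂)
   = 176.3463·0.748267 − 161.1218·0.947698·0.344760 = 79.311103

E0=79.3111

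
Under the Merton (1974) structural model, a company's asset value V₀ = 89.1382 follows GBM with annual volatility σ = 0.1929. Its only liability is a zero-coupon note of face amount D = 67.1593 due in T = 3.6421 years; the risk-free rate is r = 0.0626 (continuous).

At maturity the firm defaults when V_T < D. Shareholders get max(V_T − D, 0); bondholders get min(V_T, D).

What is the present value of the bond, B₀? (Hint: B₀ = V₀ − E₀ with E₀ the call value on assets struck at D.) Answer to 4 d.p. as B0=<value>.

d₁ = [ln(V₀/D) + (r + σ²/2)T] / (σ√T)
   = [ln(89.1382/67.1593) + (0.0626 + 0.5·0.1929²)·3.6421] / (0.1929·√3.6421)
   = [0.283121 + 0.295757] / 0.368136 = 1.572457
d₂ = d₁ − σ√T = 1.572457 − 0.368136 = 1.204322
N(d₁) = 0.942078,  N(d₂) = 0.885767,  e^(−rT) = 0.796128
E₀ = V₀·N(d₁) − D·e^(−rT)·N(d₂)
   = 89.1382·0.942078 − 67.1593·0.796128·0.885767 = 36.615446
B₀ = V₀ − E₀ = 89.1382 − 36.615446 = 52.522754

B0=52.5228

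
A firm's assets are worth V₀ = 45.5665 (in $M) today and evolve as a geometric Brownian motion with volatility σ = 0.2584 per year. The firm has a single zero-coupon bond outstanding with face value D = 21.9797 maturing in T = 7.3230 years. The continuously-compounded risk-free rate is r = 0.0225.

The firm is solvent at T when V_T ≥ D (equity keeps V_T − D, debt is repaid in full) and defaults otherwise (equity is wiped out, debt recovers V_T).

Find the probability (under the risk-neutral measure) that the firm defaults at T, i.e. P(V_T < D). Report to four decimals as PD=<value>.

PD=0.1765

d₁ = [ln(V₀/D) + (r + σ²/2)T] / (σ√T)
   = [ln(45.5665/21.9797) + (0.0225 + 0.5·0.2584²)·7.3230] / (0.2584·√7.3230)
   = [0.729053 + 0.409248] / 0.699257 = 1.627872
d₂ = d₁ − σ√T = 1.627872 − 0.699257 = 0.928615
risk-neutral PD = N(−d₂) = N(-0.928615) = 0.176544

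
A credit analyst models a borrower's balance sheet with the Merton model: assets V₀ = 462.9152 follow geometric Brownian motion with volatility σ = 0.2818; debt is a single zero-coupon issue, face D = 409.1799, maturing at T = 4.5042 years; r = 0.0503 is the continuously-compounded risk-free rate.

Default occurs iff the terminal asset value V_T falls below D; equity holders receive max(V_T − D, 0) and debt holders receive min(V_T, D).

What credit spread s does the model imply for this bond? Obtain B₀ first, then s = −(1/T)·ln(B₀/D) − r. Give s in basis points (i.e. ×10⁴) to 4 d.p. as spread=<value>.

spread=284.3122

d₁ = [ln(V₀/D) + (r + σ²/2)T] / (σ√T)
   = [ln(462.9152/409.1799) + (0.0503 + 0.5·0.2818²)·4.5042] / (0.2818·√4.5042)
   = [0.123389 + 0.405403] / 0.598067 = 0.884169
d₂ = d₁ − σ√T = 0.884169 − 0.598067 = 0.286102
N(d₁) = 0.811698,  N(d₂) = 0.612600,  e^(−rT) = 0.797271
E₀ = V₀·N(d₁) − D·e^(−rT)·N(d₂)
   = 462.9152·0.811698 − 409.1799·0.797271·0.612600 = 175.900411
B₀ = V₀ − E₀ = 462.9152 − 175.900411 = 287.014789
spread = −(1/T)·ln(B₀/D) − r = −(1/4.5042)·ln(287.014789/409.1799) − 0.0503 = 0.02843122
in basis points: 0.02843122 × 10⁴ = 284.3122 bp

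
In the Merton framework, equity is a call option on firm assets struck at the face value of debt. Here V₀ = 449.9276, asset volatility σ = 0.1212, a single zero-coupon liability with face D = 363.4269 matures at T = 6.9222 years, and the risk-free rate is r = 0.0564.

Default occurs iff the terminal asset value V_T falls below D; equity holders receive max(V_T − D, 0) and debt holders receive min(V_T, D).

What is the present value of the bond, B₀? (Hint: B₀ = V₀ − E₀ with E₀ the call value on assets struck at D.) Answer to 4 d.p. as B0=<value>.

d₁ = [ln(V₀/D) + (r + σ²/2)T] / (σ√T)
   = [ln(449.9276/363.4269) + (0.0564 + 0.5·0.1212²)·6.9222] / (0.1212·√6.9222)
   = [0.213509 + 0.441254] / 0.318878 = 2.053331
d₂ = d₁ − σ√T = 2.053331 − 0.318878 = 1.734453
N(d₁) = 0.979980,  N(d₂) = 0.958581,  e^(−rT) = 0.676778
E₀ = V₀·N(d₁) − D·e^(−rT)·N(d₂)
   = 449.9276·0.979980 − 363.4269·0.676778·0.958581 = 205.147993
B₀ = V₀ − E₀ = 449.9276 − 205.147993 = 244.779607

B0=244.7796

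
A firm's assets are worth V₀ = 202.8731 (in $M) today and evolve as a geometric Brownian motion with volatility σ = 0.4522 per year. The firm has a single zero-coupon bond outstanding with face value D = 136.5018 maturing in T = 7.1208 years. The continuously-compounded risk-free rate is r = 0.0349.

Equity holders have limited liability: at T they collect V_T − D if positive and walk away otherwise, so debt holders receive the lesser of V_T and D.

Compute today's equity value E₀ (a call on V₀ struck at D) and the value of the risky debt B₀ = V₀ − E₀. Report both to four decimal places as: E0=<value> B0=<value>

E0=126.6769 B0=76.1962

d₁ = [ln(V₀/D) + (r + σ²/2)T] / (σ√T)
   = [ln(202.8731/136.5018) + (0.0349 + 0.5·0.4522²)·7.1208] / (0.4522·√7.1208)
   = [0.396243 + 0.976564] / 1.206688 = 1.137665
d₂ = d₁ − σ√T = 1.137665 − 1.206688 = -0.069023
N(d₁) = 0.872370,  N(d₂) = 0.472486,  e^(−rT) = 0.779957
E₀ = V₀·N(d₁) − D·e^(−rT)·N(d₂)
   = 202.8731·0.872370 − 136.5018·0.779957·0.472486 = 126.676895
B₀ = V₀ − E₀ = 202.8731 − 126.676895 = 76.196205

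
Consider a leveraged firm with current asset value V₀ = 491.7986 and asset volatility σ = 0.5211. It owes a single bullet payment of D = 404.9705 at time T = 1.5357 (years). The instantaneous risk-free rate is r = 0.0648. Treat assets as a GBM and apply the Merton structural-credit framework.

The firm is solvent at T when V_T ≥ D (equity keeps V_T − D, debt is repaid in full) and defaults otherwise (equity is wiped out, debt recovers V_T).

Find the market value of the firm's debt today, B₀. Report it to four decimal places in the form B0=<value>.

d₁ = [ln(V₀/D) + (r + σ²/2)T] / (σ√T)
   = [ln(491.7986/404.9705) + (0.0648 + 0.5·0.5211²)·1.5357] / (0.5211·√1.5357)
   = [0.194255 + 0.308019] / 0.645765 = 0.777798
d₂ = d₁ − σ√T = 0.777798 − 0.645765 = 0.132033
N(d₁) = 0.781656,  N(d₂) = 0.552521,  e^(−rT) = 0.905278
E₀ = V₀·N(d₁) − D·e^(−rT)·N(d₂)
   = 491.7986·0.781656 − 404.9705·0.905278·0.552521 = 181.857104
B₀ = V₀ − E₀ = 491.7986 − 181.857104 = 309.941496

B0=309.9415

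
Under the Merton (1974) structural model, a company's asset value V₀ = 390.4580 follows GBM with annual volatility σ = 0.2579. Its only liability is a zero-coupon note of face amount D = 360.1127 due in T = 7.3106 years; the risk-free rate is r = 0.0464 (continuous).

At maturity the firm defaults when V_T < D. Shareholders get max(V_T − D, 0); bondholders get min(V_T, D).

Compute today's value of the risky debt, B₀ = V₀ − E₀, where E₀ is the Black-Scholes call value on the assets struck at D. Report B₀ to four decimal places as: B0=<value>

d₁ = [ln(V₀/D) + (r + σ²/2)T] / (σ√T)
   = [ln(390.4580/360.1127) + (0.0464 + 0.5·0.2579²)·7.3106] / (0.2579·√7.3106)
   = [0.080903 + 0.582335] / 0.697313 = 0.951134
d₂ = d₁ − σ√T = 0.951134 − 0.697313 = 0.253821
N(d₁) = 0.829232,  N(d₂) = 0.600183,  e^(−rT) = 0.712332
E₀ = V₀·N(d₁) − D·e^(−rT)·N(d₂)
   = 390.4580·0.829232 − 360.1127·0.712332·0.600183 = 169.821472
B₀ = V₀ − E₀ = 390.4580 − 169.821472 = 220.636528

B0=220.6365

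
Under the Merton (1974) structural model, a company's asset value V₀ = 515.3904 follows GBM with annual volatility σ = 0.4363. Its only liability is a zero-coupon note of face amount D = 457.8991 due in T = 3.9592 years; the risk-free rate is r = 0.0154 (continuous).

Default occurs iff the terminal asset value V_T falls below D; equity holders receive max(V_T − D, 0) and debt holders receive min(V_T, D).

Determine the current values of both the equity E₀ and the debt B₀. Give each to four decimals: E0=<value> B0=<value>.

d₁ = [ln(V₀/D) + (r + σ²/2)T] / (σ√T)
   = [ln(515.3904/457.8991) + (0.0154 + 0.5·0.4363²)·3.9592] / (0.4363·√3.9592)
   = [0.118276 + 0.437804] / 0.868138 = 0.640543
d₂ = d₁ − σ√T = 0.640543 − 0.868138 = -0.227596
N(d₁) = 0.739090,  N(d₂) = 0.409980,  e^(−rT) = 0.940850
E₀ = V₀·N(d₁) − D·e^(−rT)·N(d₂)
   = 515.3904·0.739090 − 457.8991·0.940850·0.409980 = 204.294547
B₀ = V₀ − E₀ = 515.3904 − 204.294547 = 311.095853

E0=204.2945 B0=311.0959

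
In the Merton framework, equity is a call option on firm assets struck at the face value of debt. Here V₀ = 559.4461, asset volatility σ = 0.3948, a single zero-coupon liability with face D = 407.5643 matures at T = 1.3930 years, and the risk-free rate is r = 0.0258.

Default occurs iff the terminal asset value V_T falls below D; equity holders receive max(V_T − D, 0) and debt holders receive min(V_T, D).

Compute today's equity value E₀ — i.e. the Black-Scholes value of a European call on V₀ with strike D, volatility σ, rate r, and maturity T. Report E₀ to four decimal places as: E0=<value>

E0=194.1527

d₁ = [ln(V₀/D) + (r + σ²/2)T] / (σ√T)
   = [ln(559.4461/407.5643) + (0.0258 + 0.5·0.3948²)·1.3930] / (0.3948·√1.3930)
   = [0.316748 + 0.144501] / 0.465964 = 0.989881
d₂ = d₁ − σ√T = 0.989881 − 0.465964 = 0.523917
N(d₁) = 0.838884,  N(d₂) = 0.699832,  e^(−rT) = 0.964699
E₀ = V₀·N(d₁) − D·e^(−rT)·N(d₂)
   = 559.4461·0.838884 − 407.5643·0.964699·0.699832 = 194.152718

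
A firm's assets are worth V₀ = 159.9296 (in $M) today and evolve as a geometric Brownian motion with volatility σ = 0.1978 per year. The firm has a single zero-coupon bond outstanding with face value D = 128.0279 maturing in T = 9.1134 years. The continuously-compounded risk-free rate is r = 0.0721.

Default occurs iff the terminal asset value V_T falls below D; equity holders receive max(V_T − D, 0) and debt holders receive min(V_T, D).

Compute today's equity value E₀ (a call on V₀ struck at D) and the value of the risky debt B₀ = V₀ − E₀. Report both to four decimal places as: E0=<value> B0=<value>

d₁ = [ln(V₀/D) + (r + σ²/2)T] / (σ√T)
   = [ln(159.9296/128.0279) + (0.0721 + 0.5·0.1978²)·9.1134] / (0.1978·√9.1134)
   = [0.222486 + 0.835356] / 0.597127 = 1.771553
d₂ = d₁ − σ√T = 1.771553 − 0.597127 = 1.174427
N(d₁) = 0.961766,  N(d₂) = 0.879888,  e^(−rT) = 0.518365
E₀ = V₀·N(d₁) − D·e^(−rT)·N(d₂)
   = 159.9296·0.961766 − 128.0279·0.518365·0.879888 = 95.420900
B₀ = V₀ − E₀ = 159.9296 − 95.420900 = 64.508700

E0=95.4209 B0=64.5087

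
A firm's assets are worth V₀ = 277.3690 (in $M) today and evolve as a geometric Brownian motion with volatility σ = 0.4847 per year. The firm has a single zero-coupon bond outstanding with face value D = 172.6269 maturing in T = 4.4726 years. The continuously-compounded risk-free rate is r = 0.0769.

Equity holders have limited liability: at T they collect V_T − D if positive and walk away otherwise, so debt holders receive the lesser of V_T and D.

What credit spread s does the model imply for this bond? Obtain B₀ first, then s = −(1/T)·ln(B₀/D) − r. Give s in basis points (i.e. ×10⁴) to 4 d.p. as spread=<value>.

spread=422.8765

d₁ = [ln(V₀/D) + (r + σ²/2)T] / (σ√T)
   = [ln(277.3690/172.6269) + (0.0769 + 0.5·0.4847²)·4.4726] / (0.4847·√4.4726)
   = [0.474216 + 0.869326] / 1.025069 = 1.310685
d₂ = d₁ − σ√T = 1.310685 − 1.025069 = 0.285616
N(d₁) = 0.905018,  N(d₂) = 0.612414,  e^(−rT) = 0.708969
E₀ = V₀·N(d₁) − D·e^(−rT)·N(d₂)
   = 277.3690·0.905018 − 172.6269·0.708969·0.612414 = 176.072292
B₀ = V₀ − E₀ = 277.3690 − 176.072292 = 101.296708
spread = −(1/T)·ln(B₀/D) − r = −(1/4.4726)·ln(101.296708/172.6269) − 0.0769 = 0.04228765
in basis points: 0.04228765 × 10⁴ = 422.8765 bp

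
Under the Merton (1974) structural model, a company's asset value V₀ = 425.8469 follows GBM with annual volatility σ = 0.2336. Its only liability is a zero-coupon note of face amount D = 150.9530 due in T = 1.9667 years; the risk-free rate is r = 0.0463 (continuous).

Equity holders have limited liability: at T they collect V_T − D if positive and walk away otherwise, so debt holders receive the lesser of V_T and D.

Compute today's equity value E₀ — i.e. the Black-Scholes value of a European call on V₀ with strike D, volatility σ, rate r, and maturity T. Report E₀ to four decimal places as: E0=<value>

E0=288.0379

d₁ = [ln(V₀/D) + (r + σ²/2)T] / (σ√T)
   = [ln(425.8469/150.9530) + (0.0463 + 0.5·0.2336²)·1.9667] / (0.2336·√1.9667)
   = [1.037111 + 0.144719] / 0.327598 = 3.607556
d₂ = d₁ − σ√T = 3.607556 − 0.327598 = 3.279958
N(d₁) = 0.999845,  N(d₂) = 0.999481,  e^(−rT) = 0.912965
E₀ = V₀·N(d₁) − D·e^(−rT)·N(d₂)
   = 425.8469·0.999845 − 150.9530·0.912965·0.999481 = 288.037888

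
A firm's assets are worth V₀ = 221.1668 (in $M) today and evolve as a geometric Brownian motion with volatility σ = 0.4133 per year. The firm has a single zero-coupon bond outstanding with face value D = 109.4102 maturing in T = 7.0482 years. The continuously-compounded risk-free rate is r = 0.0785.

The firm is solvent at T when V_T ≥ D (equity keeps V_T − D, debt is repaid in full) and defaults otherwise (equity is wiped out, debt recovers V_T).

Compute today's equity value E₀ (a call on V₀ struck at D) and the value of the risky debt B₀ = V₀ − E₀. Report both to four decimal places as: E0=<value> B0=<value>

d₁ = [ln(V₀/D) + (r + σ²/2)T] / (σ√T)
   = [ln(221.1668/109.4102) + (0.0785 + 0.5·0.4133²)·7.0482] / (0.4133·√7.0482)
   = [0.703813 + 1.155260] / 1.097247 = 1.694306
d₂ = d₁ − σ√T = 1.694306 − 1.097247 = 0.597059
N(d₁) = 0.954896,  N(d₂) = 0.724766,  e^(−rT) = 0.575058
E₀ = V₀·N(d₁) − D·e^(−rT)·N(d₂)
   = 221.1668·0.954896 − 109.4102·0.575058·0.724766 = 165.591106
B₀ = V₀ − E₀ = 221.1668 − 165.591106 = 55.575694

E0=165.5911 B0=55.5757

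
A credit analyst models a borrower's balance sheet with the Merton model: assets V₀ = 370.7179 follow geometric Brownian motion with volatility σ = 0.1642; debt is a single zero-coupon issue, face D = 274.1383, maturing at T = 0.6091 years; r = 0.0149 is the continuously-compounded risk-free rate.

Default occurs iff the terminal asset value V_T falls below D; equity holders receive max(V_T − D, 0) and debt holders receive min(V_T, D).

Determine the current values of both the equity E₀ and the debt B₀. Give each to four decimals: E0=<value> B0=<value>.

E0=99.1584 B0=271.5595

d₁ = [ln(V₀/D) + (r + σ²/2)T] / (σ√T)
   = [ln(370.7179/274.1383) + (0.0149 + 0.5·0.1642²)·0.6091] / (0.1642·√0.6091)
   = [0.301809 + 0.017287] / 0.128150 = 2.490022
d₂ = d₁ − σ√T = 2.490022 − 0.128150 = 2.361872
N(d₁) = 0.993613,  N(d₂) = 0.990909,  e^(−rT) = 0.990965
E₀ = V₀·N(d₁) − D·e^(−rT)·N(d₂)
   = 370.7179·0.993613 − 274.1383·0.990965·0.990909 = 99.158423
B₀ = V₀ − E₀ = 370.7179 − 99.158423 = 271.559477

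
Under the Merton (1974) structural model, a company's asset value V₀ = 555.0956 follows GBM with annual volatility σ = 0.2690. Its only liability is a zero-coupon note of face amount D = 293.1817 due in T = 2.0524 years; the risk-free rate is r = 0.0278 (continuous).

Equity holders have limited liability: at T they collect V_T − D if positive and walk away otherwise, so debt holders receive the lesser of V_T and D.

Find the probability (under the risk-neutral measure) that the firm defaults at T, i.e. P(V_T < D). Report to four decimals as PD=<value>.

d₁ = [ln(V₀/D) + (r + σ²/2)T] / (σ√T)
   = [ln(555.0956/293.1817) + (0.0278 + 0.5·0.2690²)·2.0524] / (0.2690·√2.0524)
   = [0.638348 + 0.131314] / 0.385375 = 1.997176
d₂ = d₁ − σ√T = 1.997176 − 0.385375 = 1.611802
risk-neutral PD = N(−d₂) = N(-1.611802) = 0.053503

PD=0.0535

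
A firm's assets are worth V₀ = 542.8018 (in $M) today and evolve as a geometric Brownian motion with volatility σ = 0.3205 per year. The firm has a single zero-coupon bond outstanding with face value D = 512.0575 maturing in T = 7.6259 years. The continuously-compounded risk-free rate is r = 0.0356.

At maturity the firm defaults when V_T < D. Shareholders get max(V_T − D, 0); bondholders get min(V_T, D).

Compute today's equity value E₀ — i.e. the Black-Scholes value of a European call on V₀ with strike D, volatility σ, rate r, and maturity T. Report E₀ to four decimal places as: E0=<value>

d₁ = [ln(V₀/D) + (r + σ²/2)T] / (σ√T)
   = [ln(542.8018/512.0575) + (0.0356 + 0.5·0.3205²)·7.6259] / (0.3205·√7.6259)
   = [0.058307 + 0.663149] / 0.885062 = 0.815148
d₂ = d₁ − σ√T = 0.815148 − 0.885062 = -0.069914
N(d₁) = 0.792506,  N(d₂) = 0.472131,  e^(−rT) = 0.762249
E₀ = V₀·N(d₁) − D·e^(−rT)·N(d₂)
   = 542.8018·0.792506 − 512.0575·0.762249·0.472131 = 245.893782

E0=245.8938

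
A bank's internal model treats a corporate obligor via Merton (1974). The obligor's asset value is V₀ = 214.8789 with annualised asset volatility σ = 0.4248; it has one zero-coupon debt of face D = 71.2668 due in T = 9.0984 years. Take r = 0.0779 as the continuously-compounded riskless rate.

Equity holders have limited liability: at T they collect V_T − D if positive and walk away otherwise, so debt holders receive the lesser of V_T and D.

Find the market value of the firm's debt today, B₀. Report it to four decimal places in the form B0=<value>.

d₁ = [ln(V₀/D) + (r + σ²/2)T] / (σ√T)
   = [ln(214.8789/71.2668) + (0.0779 + 0.5·0.4248²)·9.0984] / (0.4248·√9.0984)
   = [1.103644 + 1.529691] / 1.281348 = 2.055129
d₂ = d₁ − σ√T = 2.055129 − 1.281348 = 0.773782
N(d₁) = 0.980067,  N(d₂) = 0.780470,  e^(−rT) = 0.492252
E₀ = V₀·N(d₁) − D·e^(−rT)·N(d₂)
   = 214.8789·0.980067 − 71.2668·0.492252·0.780470 = 183.215843
B₀ = V₀ − E₀ = 214.8789 − 183.215843 = 31.663057

B0=31.6631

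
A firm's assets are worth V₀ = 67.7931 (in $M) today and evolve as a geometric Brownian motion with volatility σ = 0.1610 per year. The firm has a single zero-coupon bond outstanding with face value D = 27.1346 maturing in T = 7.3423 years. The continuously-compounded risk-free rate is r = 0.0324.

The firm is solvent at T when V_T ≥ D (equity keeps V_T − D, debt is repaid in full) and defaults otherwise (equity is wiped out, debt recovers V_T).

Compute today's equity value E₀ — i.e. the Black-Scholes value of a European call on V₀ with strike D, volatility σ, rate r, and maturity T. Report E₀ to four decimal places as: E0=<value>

E0=46.4239

d₁ = [ln(V₀/D) + (r + σ²/2)T] / (σ√T)
   = [ln(67.7931/27.1346) + (0.0324 + 0.5·0.1610²)·7.3423] / (0.1610·√7.3423)
   = [0.915651 + 0.333050] / 0.436257 = 2.862309
d₂ = d₁ − σ√T = 2.862309 − 0.436257 = 2.426053
N(d₁) = 0.997897,  N(d₂) = 0.992368,  e^(−rT) = 0.788289
E₀ = V₀·N(d₁) − D·e^(−rT)·N(d₂)
   = 67.7931·0.997897 − 27.1346·0.788289·0.992368 = 46.423884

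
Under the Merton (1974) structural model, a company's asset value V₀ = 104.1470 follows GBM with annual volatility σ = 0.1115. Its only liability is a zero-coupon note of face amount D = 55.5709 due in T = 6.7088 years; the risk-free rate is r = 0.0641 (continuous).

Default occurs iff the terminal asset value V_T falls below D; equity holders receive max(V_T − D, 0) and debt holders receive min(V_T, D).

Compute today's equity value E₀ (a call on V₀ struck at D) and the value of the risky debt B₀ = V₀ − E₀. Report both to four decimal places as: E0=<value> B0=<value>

E0=67.9994 B0=36.1476

d₁ = [ln(V₀/D) + (r + σ²/2)T] / (σ√T)
   = [ln(104.1470/55.5709) + (0.0641 + 0.5·0.1115²)·6.7088] / (0.1115·√6.7088)
   = [0.628144 + 0.471737] / 0.288800 = 3.808450
d₂ = d₁ − σ√T = 3.808450 − 0.288800 = 3.519650
N(d₁) = 0.999930,  N(d₂) = 0.999784,  e^(−rT) = 0.650487
E₀ = V₀·N(d₁) − D·e^(−rT)·N(d₂)
   = 104.1470·0.999930 − 55.5709·0.650487·0.999784 = 67.999384
B₀ = V₀ − E₀ = 104.1470 − 67.999384 = 36.147616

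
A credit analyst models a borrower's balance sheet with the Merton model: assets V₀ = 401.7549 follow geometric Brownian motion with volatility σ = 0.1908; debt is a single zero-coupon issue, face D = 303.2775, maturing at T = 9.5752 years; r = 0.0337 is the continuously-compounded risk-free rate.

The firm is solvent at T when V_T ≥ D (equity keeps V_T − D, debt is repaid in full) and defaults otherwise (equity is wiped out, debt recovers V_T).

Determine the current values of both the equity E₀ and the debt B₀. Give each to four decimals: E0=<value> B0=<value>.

E0=195.7249 B0=206.0300

d₁ = [ln(V₀/D) + (r + σ²/2)T] / (σ√T)
   = [ln(401.7549/303.2775) + (0.0337 + 0.5·0.1908²)·9.5752] / (0.1908·√9.5752)
   = [0.281194 + 0.496975] / 0.590408 = 1.318019
d₂ = d₁ − σ√T = 1.318019 − 0.590408 = 0.727611
N(d₁) = 0.906251,  N(d₂) = 0.766574,  e^(−rT) = 0.724202
E₀ = V₀·N(d₁) − D·e^(−rT)·N(d₂)
   = 401.7549·0.906251 − 303.2775·0.724202·0.766574 = 195.724941
B₀ = V₀ − E₀ = 401.7549 − 195.724941 = 206.029959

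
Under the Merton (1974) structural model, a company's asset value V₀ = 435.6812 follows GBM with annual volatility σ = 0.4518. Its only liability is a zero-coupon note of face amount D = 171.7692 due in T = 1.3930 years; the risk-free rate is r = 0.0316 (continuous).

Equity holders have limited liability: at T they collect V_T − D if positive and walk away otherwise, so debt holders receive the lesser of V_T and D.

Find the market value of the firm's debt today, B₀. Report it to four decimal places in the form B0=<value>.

d₁ = [ln(V₀/D) + (r + σ²/2)T] / (σ√T)
   = [ln(435.6812/171.7692) + (0.0316 + 0.5·0.4518²)·1.3930] / (0.4518·√1.3930)
   = [0.930759 + 0.186191] / 0.533239 = 2.094652
d₂ = d₁ − σ√T = 2.094652 − 0.533239 = 1.561413
N(d₁) = 0.981899,  N(d₂) = 0.940787,  e^(−rT) = 0.956936
E₀ = V₀·N(d₁) − D·e^(−rT)·N(d₂)
   = 435.6812·0.981899 − 171.7692·0.956936·0.940787 = 273.155814
B₀ = V₀ − E₀ = 435.6812 − 273.155814 = 162.525386

B0=162.5254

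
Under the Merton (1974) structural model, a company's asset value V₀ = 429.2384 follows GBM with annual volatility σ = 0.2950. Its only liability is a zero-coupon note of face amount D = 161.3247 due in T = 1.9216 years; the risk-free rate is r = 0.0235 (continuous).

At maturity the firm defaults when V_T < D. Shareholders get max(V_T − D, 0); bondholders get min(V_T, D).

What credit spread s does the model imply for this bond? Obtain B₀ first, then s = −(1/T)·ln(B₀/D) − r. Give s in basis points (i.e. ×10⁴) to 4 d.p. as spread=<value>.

spread=6.9231

d₁ = [ln(V₀/D) + (r + σ²/2)T] / (σ√T)
   = [ln(429.2384/161.3247) + (0.0235 + 0.5·0.2950²)·1.9216] / (0.2950·√1.9216)
   = [0.978593 + 0.128771] / 0.408934 = 2.707928
d₂ = d₁ − σ√T = 2.707928 − 0.408934 = 2.298994
N(d₁) = 0.996615,  N(d₂) = 0.989247,  e^(−rT) = 0.955847
E₀ = V₀·N(d₁) − D·e^(−rT)·N(d₂)
   = 429.2384·0.996615 − 161.3247·0.955847·0.989247 = 275.241701
B₀ = V₀ − E₀ = 429.2384 − 275.241701 = 153.996699
spread = −(1/T)·ln(B₀/D) − r = −(1/1.9216)·ln(153.996699/161.3247) − 0.0235 = 0.00069231
in basis points: 0.00069231 × 10⁴ = 6.9231 bp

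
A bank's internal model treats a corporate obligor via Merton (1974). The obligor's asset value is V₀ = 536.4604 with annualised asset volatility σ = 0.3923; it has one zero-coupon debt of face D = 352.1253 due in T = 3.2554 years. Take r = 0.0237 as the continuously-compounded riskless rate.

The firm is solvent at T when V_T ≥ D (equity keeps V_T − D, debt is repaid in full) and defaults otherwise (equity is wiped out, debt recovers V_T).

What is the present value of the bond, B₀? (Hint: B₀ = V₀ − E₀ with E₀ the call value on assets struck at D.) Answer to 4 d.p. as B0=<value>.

d₁ = [ln(V₀/D) + (r + σ²/2)T] / (σ√T)
   = [ln(536.4604/352.1253) + (0.0237 + 0.5·0.3923²)·3.2554] / (0.3923·√3.2554)
   = [0.421006 + 0.327655] / 0.707816 = 1.057705
d₂ = d₁ − σ√T = 1.057705 − 0.707816 = 0.349889
N(d₁) = 0.854905,  N(d₂) = 0.636789,  e^(−rT) = 0.925748
E₀ = V₀·N(d₁) − D·e^(−rT)·N(d₂)
   = 536.4604·0.854905 − 352.1253·0.925748·0.636789 = 251.042636
B₀ = V₀ − E₀ = 536.4604 − 251.042636 = 285.417764

B0=285.4178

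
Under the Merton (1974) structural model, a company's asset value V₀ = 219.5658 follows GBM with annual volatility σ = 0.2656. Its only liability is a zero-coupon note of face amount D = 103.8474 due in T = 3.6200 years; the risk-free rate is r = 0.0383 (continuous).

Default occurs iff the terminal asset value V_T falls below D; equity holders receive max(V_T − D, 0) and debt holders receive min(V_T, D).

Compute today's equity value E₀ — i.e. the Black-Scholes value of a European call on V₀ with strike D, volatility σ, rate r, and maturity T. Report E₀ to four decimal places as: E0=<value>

d₁ = [ln(V₀/D) + (r + σ²/2)T] / (σ√T)
   = [ln(219.5658/103.8474) + (0.0383 + 0.5·0.2656²)·3.6200] / (0.2656·√3.6200)
   = [0.748729 + 0.266329] / 0.505338 = 2.008671
d₂ = d₁ − σ√T = 2.008671 − 0.505338 = 1.503333
N(d₁) = 0.977714,  N(d₂) = 0.933623,  e^(−rT) = 0.870536
E₀ = V₀·N(d₁) − D·e^(−rT)·N(d₂)
   = 219.5658·0.977714 − 103.8474·0.870536·0.933623 = 130.270281

E0=130.2703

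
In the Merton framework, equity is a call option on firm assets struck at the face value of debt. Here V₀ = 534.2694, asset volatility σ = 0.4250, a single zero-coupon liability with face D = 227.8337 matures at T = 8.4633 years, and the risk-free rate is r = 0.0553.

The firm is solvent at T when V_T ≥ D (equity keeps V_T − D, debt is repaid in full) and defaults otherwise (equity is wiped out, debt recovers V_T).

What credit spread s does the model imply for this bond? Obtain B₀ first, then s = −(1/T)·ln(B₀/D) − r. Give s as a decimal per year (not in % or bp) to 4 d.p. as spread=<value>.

d₁ = [ln(V₀/D) + (r + σ²/2)T] / (σ√T)
   = [ln(534.2694/227.8337) + (0.0553 + 0.5·0.4250²)·8.4633] / (0.4250·√8.4633)
   = [0.852284 + 1.232362] / 1.236399 = 1.686062
d₂ = d₁ − σ√T = 1.686062 − 1.236399 = 0.449663
N(d₁) = 0.954108,  N(d₂) = 0.673523,  e^(−rT) = 0.626241
E₀ = V₀·N(d₁) − D·e^(−rT)·N(d₂)
   = 534.2694·0.954108 − 227.8337·0.626241·0.673523 = 413.653321
B₀ = V₀ − E₀ = 534.2694 − 413.653321 = 120.616079
spread = −(1/T)·ln(B₀/D) − r = −(1/8.4633)·ln(120.616079/227.8337) − 0.0553 = 0.01984839

spread=0.0198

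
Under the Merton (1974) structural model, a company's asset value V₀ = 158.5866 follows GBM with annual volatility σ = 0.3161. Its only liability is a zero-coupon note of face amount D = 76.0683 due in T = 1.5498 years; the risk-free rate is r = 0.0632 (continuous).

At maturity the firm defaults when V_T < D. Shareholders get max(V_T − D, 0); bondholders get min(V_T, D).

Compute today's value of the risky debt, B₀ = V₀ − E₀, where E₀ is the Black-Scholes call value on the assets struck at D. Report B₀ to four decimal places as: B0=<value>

B0=68.7200

d₁ = [ln(V₀/D) + (r + σ²/2)T] / (σ√T)
   = [ln(158.5866/76.0683) + (0.0632 + 0.5·0.3161²)·1.5498] / (0.3161·√1.5498)
   = [0.734669 + 0.175375] / 0.393516 = 2.312597
d₂ = d₁ − σ√T = 2.312597 − 0.393516 = 1.919082
N(d₁) = 0.989628,  N(d₂) = 0.972513,  e^(−rT) = 0.906697
E₀ = V₀·N(d₁) − D·e^(−rT)·N(d₂)
   = 158.5866·0.989628 − 76.0683·0.906697·0.972513 = 89.866609
B₀ = V₀ − E₀ = 158.5866 − 89.866609 = 68.719991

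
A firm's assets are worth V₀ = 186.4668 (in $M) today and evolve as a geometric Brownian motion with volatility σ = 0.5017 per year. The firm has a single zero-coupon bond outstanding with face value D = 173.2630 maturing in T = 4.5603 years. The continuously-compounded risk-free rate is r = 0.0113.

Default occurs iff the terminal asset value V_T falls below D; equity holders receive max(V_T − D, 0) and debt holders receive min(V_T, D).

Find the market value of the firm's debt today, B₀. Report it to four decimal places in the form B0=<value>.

B0=103.4939

d₁ = [ln(V₀/D) + (r + σ²/2)T] / (σ√T)
   = [ln(186.4668/173.2630) + (0.0113 + 0.5·0.5017²)·4.5603] / (0.5017·√4.5603)
   = [0.073443 + 0.625452] / 1.071373 = 0.652335
d₂ = d₁ − σ√T = 0.652335 − 1.071373 = -0.419038
N(d₁) = 0.742907,  N(d₂) = 0.337594,  e^(−rT) = 0.949774
E₀ = V₀·N(d₁) − D·e^(−rT)·N(d₂)
   = 186.4668·0.742907 − 173.2630·0.949774·0.337594 = 82.972870
B₀ = V₀ − E₀ = 186.4668 − 82.972870 = 103.493930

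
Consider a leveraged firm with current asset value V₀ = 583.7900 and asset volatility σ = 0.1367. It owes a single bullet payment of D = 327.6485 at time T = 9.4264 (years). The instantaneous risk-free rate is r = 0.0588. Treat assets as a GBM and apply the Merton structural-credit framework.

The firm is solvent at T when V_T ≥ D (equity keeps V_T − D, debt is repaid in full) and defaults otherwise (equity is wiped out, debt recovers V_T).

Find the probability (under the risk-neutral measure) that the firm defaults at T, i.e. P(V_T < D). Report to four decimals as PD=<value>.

d₁ = [ln(V₀/D) + (r + σ²/2)T] / (σ√T)
   = [ln(583.7900/327.6485) + (0.0588 + 0.5·0.1367²)·9.4264] / (0.1367·√9.4264)
   = [0.577600 + 0.642347] / 0.419702 = 2.906696
d₂ = d₁ − σ√T = 2.906696 − 0.419702 = 2.486994
risk-neutral PD = N(−d₂) = N(-2.486994) = 0.006441

PD=0.0064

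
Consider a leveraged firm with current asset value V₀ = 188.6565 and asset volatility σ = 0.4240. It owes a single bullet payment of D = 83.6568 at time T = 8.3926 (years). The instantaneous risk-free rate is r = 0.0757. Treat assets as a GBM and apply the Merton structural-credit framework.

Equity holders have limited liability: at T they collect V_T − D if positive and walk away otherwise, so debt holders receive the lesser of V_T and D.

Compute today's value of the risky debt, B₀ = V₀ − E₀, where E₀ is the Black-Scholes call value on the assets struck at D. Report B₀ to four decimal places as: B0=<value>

B0=38.5203

d₁ = [ln(V₀/D) + (r + σ²/2)T] / (σ√T)
   = [ln(188.6565/83.6568) + (0.0757 + 0.5·0.4240²)·8.3926] / (0.4240·√8.3926)
   = [0.813205 + 1.389714] / 1.228327 = 1.793430
d₂ = d₁ − σ√T = 1.793430 − 1.228327 = 0.565103
N(d₁) = 0.963548,  N(d₂) = 0.713998,  e^(−rT) = 0.529766
E₀ = V₀·N(d₁) − D·e^(−rT)·N(d₂)
   = 188.6565·0.963548 − 83.6568·0.529766·0.713998 = 150.136231
B₀ = V₀ − E₀ = 188.6565 − 150.136231 = 38.520269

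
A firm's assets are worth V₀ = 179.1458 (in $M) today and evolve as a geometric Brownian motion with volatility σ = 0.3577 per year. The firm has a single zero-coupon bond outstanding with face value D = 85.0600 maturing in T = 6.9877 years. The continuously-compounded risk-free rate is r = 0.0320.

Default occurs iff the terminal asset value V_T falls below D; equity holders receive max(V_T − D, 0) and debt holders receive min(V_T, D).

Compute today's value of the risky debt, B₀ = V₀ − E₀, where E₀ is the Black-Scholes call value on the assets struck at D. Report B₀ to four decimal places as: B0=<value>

B0=60.2846

d₁ = [ln(V₀/D) + (r + σ²/2)T] / (σ√T)
   = [ln(179.1458/85.0600) + (0.0320 + 0.5·0.3577²)·6.9877] / (0.3577·√6.9877)
   = [0.744843 + 0.670642] / 0.945553 = 1.496991
d₂ = d₁ − σ√T = 1.496991 − 0.945553 = 0.551438
N(d₁) = 0.932802,  N(d₂) = 0.709333,  e^(−rT) = 0.799630
E₀ = V₀·N(d₁) − D·e^(−rT)·N(d₂)
   = 179.1458·0.932802 − 85.0600·0.799630·0.709333 = 118.861231
B₀ = V₀ − E₀ = 179.1458 − 118.861231 = 60.284569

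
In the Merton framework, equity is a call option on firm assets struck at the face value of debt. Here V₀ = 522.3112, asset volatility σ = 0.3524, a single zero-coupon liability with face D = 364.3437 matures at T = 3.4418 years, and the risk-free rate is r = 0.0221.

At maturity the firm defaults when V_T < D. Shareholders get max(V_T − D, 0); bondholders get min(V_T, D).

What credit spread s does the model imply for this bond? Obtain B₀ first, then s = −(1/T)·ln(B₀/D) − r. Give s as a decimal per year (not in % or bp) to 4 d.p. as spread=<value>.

d₁ = [ln(V₀/D) + (r + σ²/2)T] / (σ√T)
   = [ln(522.3112/364.3437) + (0.0221 + 0.5·0.3524²)·3.4418] / (0.3524·√3.4418)
   = [0.360166 + 0.289775] / 0.653776 = 0.994135
d₂ = d₁ − σ√T = 0.994135 − 0.653776 = 0.340359
N(d₁) = 0.839921,  N(d₂) = 0.633207,  e^(−rT) = 0.926757
E₀ = V₀·N(d₁) − D·e^(−rT)·N(d₂)
   = 522.3112·0.839921 − 364.3437·0.926757·0.633207 = 224.892872
B₀ = V₀ − E₀ = 522.3112 − 224.892872 = 297.418328
spread = −(1/T)·ln(B₀/D) − r = −(1/3.4418)·ln(297.418328/364.3437) − 0.0221 = 0.03686856

spread=0.0369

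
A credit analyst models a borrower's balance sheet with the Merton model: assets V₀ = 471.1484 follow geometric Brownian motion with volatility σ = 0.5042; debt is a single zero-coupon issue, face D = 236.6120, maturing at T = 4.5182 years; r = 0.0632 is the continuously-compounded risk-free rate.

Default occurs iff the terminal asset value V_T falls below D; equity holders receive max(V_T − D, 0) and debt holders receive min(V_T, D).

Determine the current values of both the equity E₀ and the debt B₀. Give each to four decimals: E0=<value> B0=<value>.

d₁ = [ln(V₀/D) + (r + σ²/2)T] / (σ√T)
   = [ln(471.1484/236.6120) + (0.0632 + 0.5·0.5042²)·4.5182] / (0.5042·√4.5182)
   = [0.688751 + 0.859853] / 1.071730 = 1.444957
d₂ = d₁ − σ√T = 1.444957 − 1.071730 = 0.373227
N(d₁) = 0.925765,  N(d₂) = 0.645510,  e^(−rT) = 0.751601
E₀ = V₀·N(d₁) − D·e^(−rT)·N(d₂)
   = 471.1484·0.925765 − 236.6120·0.751601·0.645510 = 321.376668
B₀ = V₀ − E₀ = 471.1484 − 321.376668 = 149.771732

E0=321.3767 B0=149.7717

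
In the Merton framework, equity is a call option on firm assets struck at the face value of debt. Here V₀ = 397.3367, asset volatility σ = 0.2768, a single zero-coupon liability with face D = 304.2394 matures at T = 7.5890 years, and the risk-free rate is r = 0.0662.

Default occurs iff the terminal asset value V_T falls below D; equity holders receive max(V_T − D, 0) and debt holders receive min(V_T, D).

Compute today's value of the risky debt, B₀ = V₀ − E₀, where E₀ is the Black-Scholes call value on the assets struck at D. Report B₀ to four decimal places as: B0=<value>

B0=167.9601

d₁ = [ln(V₀/D) + (r + σ²/2)T] / (σ√T)
   = [ln(397.3367/304.2394) + (0.0662 + 0.5·0.2768²)·7.5890] / (0.2768·√7.5890)
   = [0.266969 + 0.793120] / 0.762533 = 1.390221
d₂ = d₁ − σ√T = 1.390221 − 0.762533 = 0.627689
N(d₁) = 0.917769,  N(d₂) = 0.734896,  e^(−rT) = 0.605082
E₀ = V₀·N(d₁) − D·e^(−rT)·N(d₂)
   = 397.3367·0.917769 − 304.2394·0.605082·0.734896 = 229.376574
B₀ = V₀ − E₀ = 397.3367 − 229.376574 = 167.960126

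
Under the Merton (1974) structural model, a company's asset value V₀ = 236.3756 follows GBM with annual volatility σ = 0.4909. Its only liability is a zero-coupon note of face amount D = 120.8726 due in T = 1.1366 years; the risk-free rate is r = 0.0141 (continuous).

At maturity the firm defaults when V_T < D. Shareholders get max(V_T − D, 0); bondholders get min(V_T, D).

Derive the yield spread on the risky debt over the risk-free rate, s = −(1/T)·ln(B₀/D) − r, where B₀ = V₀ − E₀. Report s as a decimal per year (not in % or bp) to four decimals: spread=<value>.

spread=0.0286

d₁ = [ln(V₀/D) + (r + σ²/2)T] / (σ√T)
   = [ln(236.3756/120.8726) + (0.0141 + 0.5·0.4909²)·1.1366] / (0.4909·√1.1366)
   = [0.670685 + 0.152977] / 0.523356 = 1.573809
d₂ = d₁ − σ√T = 1.573809 − 0.523356 = 1.050453
N(d₁) = 0.942234,  N(d₂) = 0.853245,  e^(−rT) = 0.984102
E₀ = V₀·N(d₁) − D·e^(−rT)·N(d₂)
   = 236.3756·0.942234 − 120.8726·0.984102·0.853245 = 121.226870
B₀ = V₀ − E₀ = 236.3756 − 121.226870 = 115.148730
spread = −(1/T)·ln(B₀/D) − r = −(1/1.1366)·ln(115.148730/120.8726) − 0.0141 = 0.02858212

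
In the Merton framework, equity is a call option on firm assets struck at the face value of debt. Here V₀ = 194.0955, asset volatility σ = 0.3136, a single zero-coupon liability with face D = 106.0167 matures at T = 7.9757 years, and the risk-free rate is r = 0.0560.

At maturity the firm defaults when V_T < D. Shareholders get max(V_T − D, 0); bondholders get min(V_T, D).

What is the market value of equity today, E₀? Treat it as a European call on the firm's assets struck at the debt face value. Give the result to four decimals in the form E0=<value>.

E0=131.7499

d₁ = [ln(V₀/D) + (r + σ²/2)T] / (σ√T)
   = [ln(194.0955/106.0167) + (0.0560 + 0.5·0.3136²)·7.9757] / (0.3136·√7.9757)
   = [0.604754 + 0.838824] / 0.885647 = 1.629970
d₂ = d₁ − σ√T = 1.629970 − 0.885647 = 0.744324
N(d₁) = 0.948446,  N(d₂) = 0.771660,  e^(−rT) = 0.639775
E₀ = V₀·N(d₁) − D·e^(−rT)·N(d₂)
   = 194.0955·0.948446 − 106.0167·0.639775·0.771660 = 131.749915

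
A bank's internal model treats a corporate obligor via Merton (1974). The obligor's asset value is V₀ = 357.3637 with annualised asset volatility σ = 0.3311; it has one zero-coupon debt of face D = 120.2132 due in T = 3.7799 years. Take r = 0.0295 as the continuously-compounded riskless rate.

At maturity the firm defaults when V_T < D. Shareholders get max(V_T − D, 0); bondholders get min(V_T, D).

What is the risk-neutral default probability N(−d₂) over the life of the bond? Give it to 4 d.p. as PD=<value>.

PD=0.0613

d₁ = [ln(V₀/D) + (r + σ²/2)T] / (σ√T)
   = [ln(357.3637/120.2132) + (0.0295 + 0.5·0.3311²)·3.7799] / (0.3311·√3.7799)
   = [1.089487 + 0.318697] / 0.643723 = 2.187561
d₂ = d₁ − σ√T = 2.187561 − 0.643723 = 1.543837
risk-neutral PD = N(−d₂) = N(-1.543837) = 0.061314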